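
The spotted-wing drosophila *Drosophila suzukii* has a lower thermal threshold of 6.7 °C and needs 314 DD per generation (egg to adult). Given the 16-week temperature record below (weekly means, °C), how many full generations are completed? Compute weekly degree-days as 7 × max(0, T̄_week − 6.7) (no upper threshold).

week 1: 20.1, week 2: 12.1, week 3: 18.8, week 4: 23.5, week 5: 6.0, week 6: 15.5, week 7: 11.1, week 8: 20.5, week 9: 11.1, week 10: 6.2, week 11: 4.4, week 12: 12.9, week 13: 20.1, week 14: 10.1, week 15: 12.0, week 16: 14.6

Weekly DD (7 × max(0, T̄ − 6.7)): 93.8, 37.8, 84.7, 117.6, 0.0, 61.6, 30.8, 96.6, 30.8, 0.0, 0.0, 43.4, 93.8, 23.8, 37.1, 55.3.
Season total = 807.1 DD.
Complete generations = ⌊807.1 / 314⌋ = 2.

2 generations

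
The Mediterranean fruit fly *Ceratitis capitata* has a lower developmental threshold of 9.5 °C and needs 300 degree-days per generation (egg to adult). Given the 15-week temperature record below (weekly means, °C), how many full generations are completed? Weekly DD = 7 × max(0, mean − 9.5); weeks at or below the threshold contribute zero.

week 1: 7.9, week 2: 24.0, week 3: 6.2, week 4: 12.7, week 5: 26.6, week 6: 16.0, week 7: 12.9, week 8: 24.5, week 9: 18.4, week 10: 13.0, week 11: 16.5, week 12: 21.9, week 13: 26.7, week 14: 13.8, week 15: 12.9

2 generations

Weekly DD (7 × max(0, T̄ − 9.5)): 0.0, 101.5, 0.0, 22.4, 119.7, 45.5, 23.8, 105.0, 62.3, 24.5, 49.0, 86.8, 120.4, 30.1, 23.8.
Season total = 814.8 DD.
Complete generations = ⌊814.8 / 300⌋ = 2.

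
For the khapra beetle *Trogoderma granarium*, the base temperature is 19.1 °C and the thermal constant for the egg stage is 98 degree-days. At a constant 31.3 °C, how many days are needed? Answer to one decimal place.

Daily accumulation = 31.3 − 19.1 = 12.2 DD/day.
Duration = 98 / 12.2 = 8.033 ≈ 8.0 days.

8.0 days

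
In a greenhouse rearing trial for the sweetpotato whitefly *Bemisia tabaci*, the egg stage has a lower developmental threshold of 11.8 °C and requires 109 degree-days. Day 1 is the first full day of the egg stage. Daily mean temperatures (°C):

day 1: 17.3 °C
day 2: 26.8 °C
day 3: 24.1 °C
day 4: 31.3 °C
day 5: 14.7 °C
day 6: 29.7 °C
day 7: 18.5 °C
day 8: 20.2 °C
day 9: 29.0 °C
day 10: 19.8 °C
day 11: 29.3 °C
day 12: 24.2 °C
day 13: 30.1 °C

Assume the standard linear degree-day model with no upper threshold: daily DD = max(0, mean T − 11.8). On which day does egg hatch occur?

Daily DD above 11.8 °C: 5.5, 15.0, 12.3, 19.5, 2.9, 17.9, 6.7, 8.4, 17.2, 8.0, 17.5, 12.4, 18.3.
Cumulative: 5.5, 20.5, 32.8, 52.3, 55.2, 73.1, 79.8, 88.2, 105.4, 113.4, 130.9, 143.3, 161.6.
The total first reaches 109 DD on day 10.

day 10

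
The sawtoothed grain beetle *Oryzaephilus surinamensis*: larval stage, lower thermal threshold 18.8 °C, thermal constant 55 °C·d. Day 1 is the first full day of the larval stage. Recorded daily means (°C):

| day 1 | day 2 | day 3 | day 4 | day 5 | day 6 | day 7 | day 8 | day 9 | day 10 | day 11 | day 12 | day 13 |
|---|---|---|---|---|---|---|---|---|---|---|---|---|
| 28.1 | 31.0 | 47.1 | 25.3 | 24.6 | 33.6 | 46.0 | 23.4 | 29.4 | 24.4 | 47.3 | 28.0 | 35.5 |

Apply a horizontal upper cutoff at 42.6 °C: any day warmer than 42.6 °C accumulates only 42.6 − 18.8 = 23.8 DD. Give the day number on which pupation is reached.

Daily DD above 18.8 °C (capped at 23.8): 9.3, 12.2, 23.8, 6.5, 5.8, 14.8, 23.8, 4.6, 10.6, 5.6, 23.8, 9.2, 16.7.
Cumulative: 9.3, 21.5, 45.3, 51.8, 57.6, 72.4, 96.2, 100.8, 111.4, 117.0, 140.8, 150.0, 166.7.
The total first reaches 55 DD on day 5.

day 5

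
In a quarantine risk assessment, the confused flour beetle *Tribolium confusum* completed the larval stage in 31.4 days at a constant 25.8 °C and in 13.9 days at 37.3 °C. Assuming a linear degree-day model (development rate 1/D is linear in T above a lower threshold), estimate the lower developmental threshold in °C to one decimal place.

Equal thermal constants: D₁(T₁ − T_b) = D₂(T₂ − T_b).
31.4·(25.8 − T_b) = 13.9·(37.3 − T_b)
T_b = (31.4·25.8 − 13.9·37.3) / (31.4 − 13.9) = 291.65 / 17.5 = 16.666 °C ≈ 16.7 °C.

16.7 °C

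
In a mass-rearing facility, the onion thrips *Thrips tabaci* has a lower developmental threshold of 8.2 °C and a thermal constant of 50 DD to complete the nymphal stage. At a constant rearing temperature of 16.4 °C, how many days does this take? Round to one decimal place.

Daily accumulation = 16.4 − 8.2 = 8.2 DD/day.
Duration = 50 / 8.2 = 6.098 ≈ 6.1 days.

6.1 days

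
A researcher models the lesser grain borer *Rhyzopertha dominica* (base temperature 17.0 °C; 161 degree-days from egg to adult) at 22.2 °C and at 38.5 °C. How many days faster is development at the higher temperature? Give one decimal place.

At 22.2 °C: 161 / (22.2 − 17.0) = 161 / 5.2 = 30.962 d.
At 38.5 °C: 161 / (38.5 − 17.0) = 161 / 21.5 = 7.488 d.
Difference = |30.962 − 7.488| = 23.473 ≈ 23.5 days.

23.5 days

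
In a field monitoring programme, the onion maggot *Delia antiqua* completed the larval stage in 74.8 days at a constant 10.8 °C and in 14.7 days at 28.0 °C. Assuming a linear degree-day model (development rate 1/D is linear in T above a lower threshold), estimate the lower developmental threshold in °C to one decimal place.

6.6 °C

Linear rate model ⇒ the product D·(T − T_b) is constant across temperatures.
74.8·(10.8 − T_b) = 14.7·(28.0 − T_b)
T_b = (74.8·10.8 − 14.7·28.0) / (74.8 − 14.7) = 396.24 / 60.1 = 6.593 °C ≈ 6.6 °C.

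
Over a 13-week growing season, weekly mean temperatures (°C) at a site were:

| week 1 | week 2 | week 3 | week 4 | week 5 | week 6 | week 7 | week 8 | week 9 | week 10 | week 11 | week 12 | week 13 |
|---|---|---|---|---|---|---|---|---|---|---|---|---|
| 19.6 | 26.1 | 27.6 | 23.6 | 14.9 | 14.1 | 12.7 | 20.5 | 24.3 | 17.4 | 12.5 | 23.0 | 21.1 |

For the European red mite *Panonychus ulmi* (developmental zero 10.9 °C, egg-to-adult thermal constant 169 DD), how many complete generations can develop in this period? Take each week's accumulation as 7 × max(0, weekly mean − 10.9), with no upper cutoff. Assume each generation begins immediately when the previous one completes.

Weekly DD (7 × max(0, T̄ − 10.9)): 60.9, 106.4, 116.9, 88.9, 28.0, 22.4, 12.6, 67.2, 93.8, 45.5, 11.2, 84.7, 71.4.
Season total = 809.9 DD.
Complete generations = ⌊809.9 / 169⌋ = 4.

4 generations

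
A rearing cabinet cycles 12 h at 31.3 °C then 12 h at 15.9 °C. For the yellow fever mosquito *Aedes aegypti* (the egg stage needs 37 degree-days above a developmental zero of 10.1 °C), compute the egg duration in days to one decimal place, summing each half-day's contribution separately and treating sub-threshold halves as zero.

Day half: max(0, 31.3 − 10.1) × 0.5 = 21.2 × 0.5 = 10.60 DD.
Night half: max(0, 15.9 − 10.1) × 0.5 = 5.8 × 0.5 = 2.90 DD.
Per 24 h: 13.50 DD/day.
Duration = 37 / 13.50 = 2.741 ≈ 2.7 days.

2.7 days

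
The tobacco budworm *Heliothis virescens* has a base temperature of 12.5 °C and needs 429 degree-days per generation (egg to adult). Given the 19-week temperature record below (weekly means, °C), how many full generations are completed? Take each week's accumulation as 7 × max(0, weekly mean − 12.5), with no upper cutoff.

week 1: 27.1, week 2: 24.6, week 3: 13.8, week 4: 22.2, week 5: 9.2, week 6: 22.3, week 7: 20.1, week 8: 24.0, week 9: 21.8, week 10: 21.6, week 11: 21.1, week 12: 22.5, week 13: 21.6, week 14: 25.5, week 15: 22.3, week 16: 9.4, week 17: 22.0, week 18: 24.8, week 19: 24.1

Weekly DD (7 × max(0, T̄ − 12.5)): 102.2, 84.7, 9.1, 67.9, 0.0, 68.6, 53.2, 80.5, 65.1, 63.7, 60.2, 70.0, 63.7, 91.0, 68.6, 0.0, 66.5, 86.1, 81.2.
Season total = 1182.3 DD.
Complete generations = ⌊1182.3 / 429⌋ = 2.

2 generations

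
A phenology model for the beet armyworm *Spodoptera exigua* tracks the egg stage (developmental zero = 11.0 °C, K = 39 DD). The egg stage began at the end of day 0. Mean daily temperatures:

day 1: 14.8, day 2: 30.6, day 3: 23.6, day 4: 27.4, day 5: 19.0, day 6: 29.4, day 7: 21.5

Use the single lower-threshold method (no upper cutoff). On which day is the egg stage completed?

Daily DD above 11.0 °C: 3.8, 19.6, 12.6, 16.4, 8.0, 18.4, 10.5.
Cumulative: 3.8, 23.4, 36.0, 52.4, 60.4, 78.8, 89.3.
The total first reaches 39 DD on day 4.

day 4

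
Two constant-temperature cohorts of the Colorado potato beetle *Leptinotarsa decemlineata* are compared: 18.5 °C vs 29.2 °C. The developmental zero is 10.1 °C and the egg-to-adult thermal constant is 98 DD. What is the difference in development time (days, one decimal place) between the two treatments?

6.5 days

At 18.5 °C: 98 / (18.5 − 10.1) = 98 / 8.4 = 11.667 d.
At 29.2 °C: 98 / (29.2 − 10.1) = 98 / 19.1 = 5.131 d.
Difference = |11.667 − 5.131| = 6.536 ≈ 6.5 days.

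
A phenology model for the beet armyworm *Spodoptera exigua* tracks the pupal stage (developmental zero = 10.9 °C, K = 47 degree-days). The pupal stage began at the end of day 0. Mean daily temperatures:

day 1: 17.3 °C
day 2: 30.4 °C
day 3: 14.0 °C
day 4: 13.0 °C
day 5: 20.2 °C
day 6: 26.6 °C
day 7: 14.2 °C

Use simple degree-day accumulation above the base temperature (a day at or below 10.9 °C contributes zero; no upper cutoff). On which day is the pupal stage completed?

Daily DD above 10.9 °C: 6.4, 19.5, 3.1, 2.1, 9.3, 15.7, 3.3.
Cumulative: 6.4, 25.9, 29.0, 31.1, 40.4, 56.1, 59.4.
The total first reaches 47 DD on day 6.

day 6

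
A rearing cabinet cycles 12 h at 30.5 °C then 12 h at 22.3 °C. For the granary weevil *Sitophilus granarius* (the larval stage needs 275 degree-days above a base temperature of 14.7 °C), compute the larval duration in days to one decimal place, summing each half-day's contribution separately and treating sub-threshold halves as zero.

23.5 days

Day half: max(0, 30.5 − 14.7) × 0.5 = 15.8 × 0.5 = 7.90 DD.
Night half: max(0, 22.3 − 14.7) × 0.5 = 7.6 × 0.5 = 3.80 DD.
Per 24 h: 11.70 DD/day.
Duration = 275 / 11.70 = 23.504 ≈ 23.5 days.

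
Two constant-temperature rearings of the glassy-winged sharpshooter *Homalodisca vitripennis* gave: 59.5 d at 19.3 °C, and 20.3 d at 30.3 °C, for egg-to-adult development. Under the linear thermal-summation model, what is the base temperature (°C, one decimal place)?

13.6 °C

Under the model K = D·(T − T_b), so D₁·(T₁ − T_b) = D₂·(T₂ − T_b).
59.5·(19.3 − T_b) = 20.3·(30.3 − T_b)
T_b = (59.5·19.3 − 20.3·30.3) / (59.5 − 20.3) = 533.26 / 39.2 = 13.604 °C ≈ 13.6 °C.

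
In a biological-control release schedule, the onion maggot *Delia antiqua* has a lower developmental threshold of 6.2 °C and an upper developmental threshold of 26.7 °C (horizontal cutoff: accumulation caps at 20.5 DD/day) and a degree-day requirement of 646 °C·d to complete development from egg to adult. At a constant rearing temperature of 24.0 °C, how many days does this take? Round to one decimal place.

36.3 days

Daily accumulation = 24.0 − 6.2 = 17.8 DD/day.
Duration = 646 / 17.8 = 36.292 ≈ 36.3 days.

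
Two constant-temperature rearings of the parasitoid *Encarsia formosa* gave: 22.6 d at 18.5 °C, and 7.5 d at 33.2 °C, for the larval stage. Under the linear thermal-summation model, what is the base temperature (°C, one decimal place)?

Linear rate model ⇒ the product D·(T − T_b) is constant across temperatures.
22.6·(18.5 − T_b) = 7.5·(33.2 − T_b)
T_b = (22.6·18.5 − 7.5·33.2) / (22.6 − 7.5) = 169.10 / 15.1 = 11.199 °C ≈ 11.2 °C.

11.2 °C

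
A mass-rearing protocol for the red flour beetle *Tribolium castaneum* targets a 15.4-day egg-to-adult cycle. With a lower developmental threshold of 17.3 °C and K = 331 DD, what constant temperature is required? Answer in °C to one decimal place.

38.8 °C

Required daily accumulation = 331 / 15.4 = 21.494 DD/day.
T = T_base + 21.494 = 17.3 + 21.494 = 38.794 ≈ 38.8 °C.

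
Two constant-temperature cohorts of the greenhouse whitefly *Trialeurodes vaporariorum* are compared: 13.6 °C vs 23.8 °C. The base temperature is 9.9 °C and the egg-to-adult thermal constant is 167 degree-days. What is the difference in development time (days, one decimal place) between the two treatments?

33.1 days

At 13.6 °C: 167 / (13.6 − 9.9) = 167 / 3.7 = 45.135 d.
At 23.8 °C: 167 / (23.8 − 9.9) = 167 / 13.9 = 12.014 d.
Difference = |45.135 − 12.014| = 33.121 ≈ 33.1 days.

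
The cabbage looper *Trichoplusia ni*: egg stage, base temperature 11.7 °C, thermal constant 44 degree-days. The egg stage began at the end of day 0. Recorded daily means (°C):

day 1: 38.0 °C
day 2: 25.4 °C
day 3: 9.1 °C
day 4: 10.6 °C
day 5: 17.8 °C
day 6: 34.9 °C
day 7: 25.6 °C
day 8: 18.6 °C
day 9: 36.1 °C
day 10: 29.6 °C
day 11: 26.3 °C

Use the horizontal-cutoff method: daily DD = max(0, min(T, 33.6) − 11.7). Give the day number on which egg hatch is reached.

Daily DD above 11.7 °C (capped at 21.9): 21.9, 13.7, 0.0, 0.0, 6.1, 21.9, 13.9, 6.9, 21.9, 17.9, 14.6.
Cumulative: 21.9, 35.6, 35.6, 35.6, 41.7, 63.6, 77.5, 84.4, 106.3, 124.2, 138.8.
The total first reaches 44 DD on day 6.

day 6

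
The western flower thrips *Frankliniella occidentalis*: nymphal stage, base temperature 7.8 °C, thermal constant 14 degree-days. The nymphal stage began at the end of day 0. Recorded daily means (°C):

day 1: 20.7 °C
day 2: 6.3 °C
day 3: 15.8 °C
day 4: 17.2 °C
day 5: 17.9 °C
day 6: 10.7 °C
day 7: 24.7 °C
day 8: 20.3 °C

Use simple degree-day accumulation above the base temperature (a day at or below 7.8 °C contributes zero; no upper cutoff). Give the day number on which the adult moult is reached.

Daily DD above 7.8 °C: 12.9, 0.0, 8.0, 9.4, 10.1, 2.9, 16.9, 12.5.
Cumulative: 12.9, 12.9, 20.9, 30.3, 40.4, 43.3, 60.2, 72.7.
The total first reaches 14 DD on day 3.

day 3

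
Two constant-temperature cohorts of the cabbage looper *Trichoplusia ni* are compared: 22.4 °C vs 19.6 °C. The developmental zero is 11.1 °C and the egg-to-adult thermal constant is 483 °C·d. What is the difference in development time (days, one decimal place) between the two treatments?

14.1 days

At 22.4 °C: 483 / (22.4 − 11.1) = 483 / 11.3 = 42.743 d.
At 19.6 °C: 483 / (19.6 − 11.1) = 483 / 8.5 = 56.824 d.
Difference = |42.743 − 56.824| = 14.080 ≈ 14.1 days.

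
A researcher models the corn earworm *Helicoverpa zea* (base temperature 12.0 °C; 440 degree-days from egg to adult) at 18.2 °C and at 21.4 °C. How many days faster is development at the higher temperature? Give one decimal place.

At 18.2 °C: 440 / (18.2 − 12.0) = 440 / 6.2 = 70.968 d.
At 21.4 °C: 440 / (21.4 − 12.0) = 440 / 9.4 = 46.809 d.
Difference = |70.968 − 46.809| = 24.159 ≈ 24.2 days.

24.2 days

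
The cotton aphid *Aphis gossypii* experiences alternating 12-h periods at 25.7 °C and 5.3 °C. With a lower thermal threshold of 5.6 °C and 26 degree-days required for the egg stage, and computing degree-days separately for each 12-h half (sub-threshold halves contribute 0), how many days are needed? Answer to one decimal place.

Day half: max(0, 25.7 − 5.6) × 0.5 = 20.1 × 0.5 = 10.05 DD.
Night half: max(0, 5.3 − 5.6) × 0.5 = 0.0 × 0.5 = 0.00 DD.
Per 24 h: 10.05 DD/day.
Duration = 26 / 10.05 = 2.587 ≈ 2.6 days.

2.6 days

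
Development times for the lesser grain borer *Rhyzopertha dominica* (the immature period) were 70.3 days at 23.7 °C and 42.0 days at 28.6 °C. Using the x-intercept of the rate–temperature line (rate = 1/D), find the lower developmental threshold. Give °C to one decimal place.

Linear rate model ⇒ the product D·(T − T_b) is constant across temperatures.
70.3·(23.7 − T_b) = 42.0·(28.6 − T_b)
T_b = (70.3·23.7 − 42.0·28.6) / (70.3 − 42.0) = 464.91 / 28.3 = 16.428 °C ≈ 16.4 °C.

16.4 °C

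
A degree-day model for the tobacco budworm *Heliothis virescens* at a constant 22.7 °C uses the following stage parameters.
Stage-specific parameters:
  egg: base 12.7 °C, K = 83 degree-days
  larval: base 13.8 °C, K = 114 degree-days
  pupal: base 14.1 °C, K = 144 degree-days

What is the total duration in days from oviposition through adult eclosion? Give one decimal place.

egg: 83 / (22.7 − 12.7) = 83 / 10.0 = 8.300 d.
larval: 114 / (22.7 − 13.8) = 114 / 8.9 = 12.809 d.
pupal: 144 / (22.7 − 14.1) = 144 / 8.6 = 16.744 d.
Sum = 37.853 ≈ 37.9 days.

37.9 days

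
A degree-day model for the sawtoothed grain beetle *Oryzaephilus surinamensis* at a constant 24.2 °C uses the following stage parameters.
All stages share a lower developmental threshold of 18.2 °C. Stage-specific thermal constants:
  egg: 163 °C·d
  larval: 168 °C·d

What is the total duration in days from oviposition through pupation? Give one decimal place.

55.2 days

Daily accumulation at 24.2 °C = 24.2 − 18.2 = 6.0 DD/day.
Total K = 163 + 168 = 331 DD.
Total duration = 331 / 6.0 = 55.167 ≈ 55.2 days.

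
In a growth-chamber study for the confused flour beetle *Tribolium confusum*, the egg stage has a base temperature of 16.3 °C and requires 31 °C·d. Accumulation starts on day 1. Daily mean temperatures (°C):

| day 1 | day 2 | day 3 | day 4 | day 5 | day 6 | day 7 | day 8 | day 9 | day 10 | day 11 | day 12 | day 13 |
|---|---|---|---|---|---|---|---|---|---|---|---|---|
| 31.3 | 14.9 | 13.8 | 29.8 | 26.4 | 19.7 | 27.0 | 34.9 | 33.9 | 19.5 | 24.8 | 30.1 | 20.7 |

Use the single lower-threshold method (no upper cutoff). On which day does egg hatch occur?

Daily DD above 16.3 °C: 15.0, 0.0, 0.0, 13.5, 10.1, 3.4, 10.7, 18.6, 17.6, 3.2, 8.5, 13.8, 4.4.
Cumulative: 15.0, 15.0, 15.0, 28.5, 38.6, 42.0, 52.7, 71.3, 88.9, 92.1, 100.6, 114.4, 118.8.
The total first reaches 31 DD on day 5.

day 5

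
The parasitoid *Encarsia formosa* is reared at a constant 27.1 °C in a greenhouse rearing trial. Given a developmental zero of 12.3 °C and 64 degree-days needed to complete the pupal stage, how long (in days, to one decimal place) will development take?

Daily accumulation = 27.1 − 12.3 = 14.8 DD/day.
Duration = 64 / 14.8 = 4.324 ≈ 4.3 days.

4.3 days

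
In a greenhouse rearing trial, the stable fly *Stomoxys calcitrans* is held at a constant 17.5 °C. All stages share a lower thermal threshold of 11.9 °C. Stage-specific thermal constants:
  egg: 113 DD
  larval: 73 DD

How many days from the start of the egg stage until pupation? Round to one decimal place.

33.2 days

Daily accumulation at 17.5 °C = 17.5 − 11.9 = 5.6 DD/day.
Total K = 113 + 73 = 186 DD.
Total duration = 186 / 5.6 = 33.214 ≈ 33.2 days.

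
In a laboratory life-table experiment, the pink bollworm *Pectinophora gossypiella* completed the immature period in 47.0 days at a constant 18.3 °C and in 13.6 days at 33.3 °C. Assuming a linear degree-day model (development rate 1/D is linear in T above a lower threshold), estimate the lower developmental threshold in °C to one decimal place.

12.2 °C

Equal thermal constants: D₁(T₁ − T_b) = D₂(T₂ − T_b).
47.0·(18.3 − T_b) = 13.6·(33.3 − T_b)
T_b = (47.0·18.3 − 13.6·33.3) / (47.0 − 13.6) = 407.22 / 33.4 = 12.192 °C ≈ 12.2 °C.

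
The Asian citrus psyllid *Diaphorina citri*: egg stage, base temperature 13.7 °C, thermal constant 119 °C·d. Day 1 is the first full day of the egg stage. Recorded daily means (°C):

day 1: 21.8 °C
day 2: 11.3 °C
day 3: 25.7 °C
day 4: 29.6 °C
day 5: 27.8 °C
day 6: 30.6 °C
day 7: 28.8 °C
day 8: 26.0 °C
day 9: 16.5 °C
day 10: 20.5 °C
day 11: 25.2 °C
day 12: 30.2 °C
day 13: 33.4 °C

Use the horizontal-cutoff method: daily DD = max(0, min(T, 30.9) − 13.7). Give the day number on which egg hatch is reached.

day 12

Daily DD above 13.7 °C (capped at 17.2): 8.1, 0.0, 12.0, 15.9, 14.1, 16.9, 15.1, 12.3, 2.8, 6.8, 11.5, 16.5, 17.2.
Cumulative: 8.1, 8.1, 20.1, 36.0, 50.1, 67.0, 82.1, 94.4, 97.2, 104.0, 115.5, 132.0, 149.2.
The total first reaches 119 DD on day 12.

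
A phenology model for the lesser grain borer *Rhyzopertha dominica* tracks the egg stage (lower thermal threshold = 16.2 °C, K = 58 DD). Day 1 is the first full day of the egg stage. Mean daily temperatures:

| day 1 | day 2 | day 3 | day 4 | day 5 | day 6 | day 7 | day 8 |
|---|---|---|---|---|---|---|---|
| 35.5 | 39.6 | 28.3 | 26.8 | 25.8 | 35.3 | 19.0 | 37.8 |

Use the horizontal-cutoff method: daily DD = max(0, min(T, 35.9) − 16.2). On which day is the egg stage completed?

Daily DD above 16.2 °C (capped at 19.7): 19.3, 19.7, 12.1, 10.6, 9.6, 19.1, 2.8, 19.7.
Cumulative: 19.3, 39.0, 51.1, 61.7, 71.3, 90.4, 93.2, 112.9.
The total first reaches 58 DD on day 4.

day 4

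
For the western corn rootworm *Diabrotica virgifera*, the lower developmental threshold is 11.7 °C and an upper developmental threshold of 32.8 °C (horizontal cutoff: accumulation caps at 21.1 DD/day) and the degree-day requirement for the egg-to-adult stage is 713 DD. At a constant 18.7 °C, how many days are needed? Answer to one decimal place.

Daily accumulation = 18.7 − 11.7 = 7.0 DD/day.
Duration = 713 / 7.0 = 101.857 ≈ 101.9 days.

101.9 days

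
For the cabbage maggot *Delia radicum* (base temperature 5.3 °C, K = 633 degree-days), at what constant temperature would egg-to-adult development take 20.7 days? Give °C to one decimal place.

Required daily accumulation = 633 / 20.7 = 30.580 DD/day.
T = T_base + 30.580 = 5.3 + 30.580 = 35.880 ≈ 35.9 °C.

35.9 °C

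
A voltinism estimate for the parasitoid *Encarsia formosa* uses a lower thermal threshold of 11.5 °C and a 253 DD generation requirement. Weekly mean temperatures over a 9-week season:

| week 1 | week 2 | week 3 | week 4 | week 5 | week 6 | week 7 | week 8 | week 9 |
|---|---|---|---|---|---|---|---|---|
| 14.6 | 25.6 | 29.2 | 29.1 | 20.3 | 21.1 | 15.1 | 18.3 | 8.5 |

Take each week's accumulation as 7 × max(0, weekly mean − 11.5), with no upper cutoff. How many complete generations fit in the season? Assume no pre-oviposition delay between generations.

2 generations

Weekly DD (7 × max(0, T̄ − 11.5)): 21.7, 98.7, 123.9, 123.2, 61.6, 67.2, 25.2, 47.6, 0.0.
Season total = 569.1 DD.
Complete generations = ⌊569.1 / 253⌋ = 2.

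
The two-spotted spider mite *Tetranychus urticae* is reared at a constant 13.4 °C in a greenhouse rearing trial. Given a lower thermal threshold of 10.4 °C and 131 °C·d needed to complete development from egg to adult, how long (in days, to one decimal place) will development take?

43.7 days

Daily accumulation = 13.4 − 10.4 = 3.0 DD/day.
Duration = 131 / 3.0 = 43.667 ≈ 43.7 days.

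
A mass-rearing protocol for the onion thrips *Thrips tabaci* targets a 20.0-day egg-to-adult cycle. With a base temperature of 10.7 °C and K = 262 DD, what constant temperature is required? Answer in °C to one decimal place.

23.8 °C

Required daily accumulation = 262 / 20.0 = 13.100 DD/day.
T = T_base + 13.100 = 10.7 + 13.100 = 23.800 ≈ 23.8 °C.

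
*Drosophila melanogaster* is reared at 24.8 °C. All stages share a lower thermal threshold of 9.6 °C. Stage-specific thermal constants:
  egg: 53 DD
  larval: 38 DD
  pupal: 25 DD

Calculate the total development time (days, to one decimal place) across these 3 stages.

Daily accumulation at 24.8 °C = 24.8 − 9.6 = 15.2 DD/day.
Total K = 53 + 38 + 25 = 116 DD.
Total duration = 116 / 15.2 = 7.632 ≈ 7.6 days.

7.6 days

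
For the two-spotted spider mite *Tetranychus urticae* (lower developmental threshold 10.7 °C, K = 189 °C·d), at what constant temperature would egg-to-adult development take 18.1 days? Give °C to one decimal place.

21.1 °C

Required daily accumulation = 189 / 18.1 = 10.442 DD/day.
T = T_base + 10.442 = 10.7 + 10.442 = 21.142 ≈ 21.1 °C.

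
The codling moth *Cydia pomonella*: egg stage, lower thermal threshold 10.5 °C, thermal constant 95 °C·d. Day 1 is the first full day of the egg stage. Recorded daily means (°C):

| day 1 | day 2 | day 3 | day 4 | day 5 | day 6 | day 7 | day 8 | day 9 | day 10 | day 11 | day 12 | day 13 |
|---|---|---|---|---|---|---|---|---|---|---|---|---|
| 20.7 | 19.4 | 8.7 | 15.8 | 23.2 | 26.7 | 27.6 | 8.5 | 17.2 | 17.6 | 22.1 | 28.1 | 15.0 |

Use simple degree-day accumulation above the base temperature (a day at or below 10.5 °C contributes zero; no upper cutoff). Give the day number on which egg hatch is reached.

Daily DD above 10.5 °C: 10.2, 8.9, 0.0, 5.3, 12.7, 16.2, 17.1, 0.0, 6.7, 7.1, 11.6, 17.6, 4.5.
Cumulative: 10.2, 19.1, 19.1, 24.4, 37.1, 53.3, 70.4, 70.4, 77.1, 84.2, 95.8, 113.4, 117.9.
The total first reaches 95 DD on day 11.

day 11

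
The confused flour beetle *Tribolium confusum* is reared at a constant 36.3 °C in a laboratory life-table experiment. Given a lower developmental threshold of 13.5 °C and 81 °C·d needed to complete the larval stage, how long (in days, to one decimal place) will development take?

3.6 days

Daily accumulation = 36.3 − 13.5 = 22.8 DD/day.
Duration = 81 / 22.8 = 3.553 ≈ 3.6 days.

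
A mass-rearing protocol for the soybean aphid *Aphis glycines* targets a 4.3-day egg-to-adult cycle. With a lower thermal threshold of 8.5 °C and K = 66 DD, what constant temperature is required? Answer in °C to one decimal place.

Required daily accumulation = 66 / 4.3 = 15.349 DD/day.
T = T_base + 15.349 = 8.5 + 15.349 = 23.849 ≈ 23.8 °C.

23.8 °C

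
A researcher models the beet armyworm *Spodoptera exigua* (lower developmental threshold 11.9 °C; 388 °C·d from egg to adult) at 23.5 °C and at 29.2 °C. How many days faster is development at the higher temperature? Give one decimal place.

At 23.5 °C: 388 / (23.5 − 11.9) = 388 / 11.6 = 33.448 d.
At 29.2 °C: 388 / (29.2 − 11.9) = 388 / 17.3 = 22.428 d.
Difference = |33.448 − 22.428| = 11.021 ≈ 11.0 days.

11.0 days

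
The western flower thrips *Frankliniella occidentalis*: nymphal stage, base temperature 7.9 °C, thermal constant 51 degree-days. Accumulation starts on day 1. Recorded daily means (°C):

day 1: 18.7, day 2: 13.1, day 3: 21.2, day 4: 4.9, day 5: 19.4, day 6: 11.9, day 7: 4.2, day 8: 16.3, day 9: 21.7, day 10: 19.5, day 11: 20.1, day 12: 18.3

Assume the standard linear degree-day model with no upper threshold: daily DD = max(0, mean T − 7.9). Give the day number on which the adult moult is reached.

day 8

Daily DD above 7.9 °C: 10.8, 5.2, 13.3, 0.0, 11.5, 4.0, 0.0, 8.4, 13.8, 11.6, 12.2, 10.4.
Cumulative: 10.8, 16.0, 29.3, 29.3, 40.8, 44.8, 44.8, 53.2, 67.0, 78.6, 90.8, 101.2.
The total first reaches 51 DD on day 8.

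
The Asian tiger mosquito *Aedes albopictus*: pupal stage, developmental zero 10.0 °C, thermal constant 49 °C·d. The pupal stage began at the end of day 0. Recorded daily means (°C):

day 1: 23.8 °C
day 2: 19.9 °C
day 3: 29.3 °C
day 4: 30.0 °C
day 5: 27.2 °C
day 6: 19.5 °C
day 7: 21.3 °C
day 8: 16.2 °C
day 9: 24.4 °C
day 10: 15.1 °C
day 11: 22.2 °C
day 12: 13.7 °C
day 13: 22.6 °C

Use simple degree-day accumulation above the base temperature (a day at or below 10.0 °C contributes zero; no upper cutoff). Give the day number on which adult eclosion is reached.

day 4

Daily DD above 10.0 °C: 13.8, 9.9, 19.3, 20.0, 17.2, 9.5, 11.3, 6.2, 14.4, 5.1, 12.2, 3.7, 12.6.
Cumulative: 13.8, 23.7, 43.0, 63.0, 80.2, 89.7, 101.0, 107.2, 121.6, 126.7, 138.9, 142.6, 155.2.
The total first reaches 49 DD on day 4.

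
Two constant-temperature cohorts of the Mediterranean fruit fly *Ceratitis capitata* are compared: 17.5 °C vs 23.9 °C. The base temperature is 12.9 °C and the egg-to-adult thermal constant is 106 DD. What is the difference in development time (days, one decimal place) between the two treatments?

13.4 days

At 17.5 °C: 106 / (17.5 − 12.9) = 106 / 4.6 = 23.043 d.
At 23.9 °C: 106 / (23.9 − 12.9) = 106 / 11.0 = 9.636 d.
Difference = |23.043 − 9.636| = 13.407 ≈ 13.4 days.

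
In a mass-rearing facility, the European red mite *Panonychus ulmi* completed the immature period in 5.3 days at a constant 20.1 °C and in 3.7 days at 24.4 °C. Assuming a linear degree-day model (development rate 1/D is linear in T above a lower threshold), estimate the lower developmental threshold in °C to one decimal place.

Under the model K = D·(T − T_b), so D₁·(T₁ − T_b) = D₂·(T₂ − T_b).
5.3·(20.1 − T_b) = 3.7·(24.4 − T_b)
T_b = (5.3·20.1 − 3.7·24.4) / (5.3 − 3.7) = 16.25 / 1.6 = 10.156 °C ≈ 10.2 °C.

10.2 °C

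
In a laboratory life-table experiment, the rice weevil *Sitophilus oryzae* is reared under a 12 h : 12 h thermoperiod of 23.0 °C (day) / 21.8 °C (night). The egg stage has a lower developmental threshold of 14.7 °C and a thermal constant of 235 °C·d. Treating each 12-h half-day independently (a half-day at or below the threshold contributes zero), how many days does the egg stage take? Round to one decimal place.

30.5 days

Day half: max(0, 23.0 − 14.7) × 0.5 = 8.3 × 0.5 = 4.15 DD.
Night half: max(0, 21.8 − 14.7) × 0.5 = 7.1 × 0.5 = 3.55 DD.
Per 24 h: 7.70 DD/day.
Duration = 235 / 7.70 = 30.519 ≈ 30.5 days.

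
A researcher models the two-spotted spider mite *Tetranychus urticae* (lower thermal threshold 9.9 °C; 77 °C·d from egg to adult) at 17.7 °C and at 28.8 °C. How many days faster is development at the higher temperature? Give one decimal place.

At 17.7 °C: 77 / (17.7 − 9.9) = 77 / 7.8 = 9.872 d.
At 28.8 °C: 77 / (28.8 − 9.9) = 77 / 18.9 = 4.074 d.
Difference = |9.872 − 4.074| = 5.798 ≈ 5.8 days.

5.8 days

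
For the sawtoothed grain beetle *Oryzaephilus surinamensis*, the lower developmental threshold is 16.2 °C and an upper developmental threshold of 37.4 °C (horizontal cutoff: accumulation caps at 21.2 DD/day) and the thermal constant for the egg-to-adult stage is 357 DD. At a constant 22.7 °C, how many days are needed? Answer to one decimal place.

Daily accumulation = 22.7 − 16.2 = 6.5 DD/day.
Duration = 357 / 6.5 = 54.923 ≈ 54.9 days.

54.9 days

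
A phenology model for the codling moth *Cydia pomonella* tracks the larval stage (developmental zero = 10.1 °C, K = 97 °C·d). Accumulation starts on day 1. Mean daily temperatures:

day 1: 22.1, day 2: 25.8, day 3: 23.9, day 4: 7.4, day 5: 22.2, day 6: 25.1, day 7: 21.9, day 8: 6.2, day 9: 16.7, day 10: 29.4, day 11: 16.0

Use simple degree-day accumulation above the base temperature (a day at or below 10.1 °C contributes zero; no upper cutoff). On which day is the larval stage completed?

day 10

Daily DD above 10.1 °C: 12.0, 15.7, 13.8, 0.0, 12.1, 15.0, 11.8, 0.0, 6.6, 19.3, 5.9.
Cumulative: 12.0, 27.7, 41.5, 41.5, 53.6, 68.6, 80.4, 80.4, 87.0, 106.3, 112.2.
The total first reaches 97 DD on day 10.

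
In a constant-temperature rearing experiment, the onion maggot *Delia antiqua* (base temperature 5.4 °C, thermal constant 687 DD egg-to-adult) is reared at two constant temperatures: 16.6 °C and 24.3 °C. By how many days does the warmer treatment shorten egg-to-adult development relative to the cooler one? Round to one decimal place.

At 16.6 °C: 687 / (16.6 − 5.4) = 687 / 11.2 = 61.339 d.
At 24.3 °C: 687 / (24.3 − 5.4) = 687 / 18.9 = 36.349 d.
Difference = |61.339 − 36.349| = 24.990 ≈ 25.0 days.

25.0 days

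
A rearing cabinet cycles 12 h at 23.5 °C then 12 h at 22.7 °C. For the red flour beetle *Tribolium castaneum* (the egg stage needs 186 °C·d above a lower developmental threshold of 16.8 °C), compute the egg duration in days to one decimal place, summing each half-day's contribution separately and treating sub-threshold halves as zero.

Day half: max(0, 23.5 − 16.8) × 0.5 = 6.7 × 0.5 = 3.35 DD.
Night half: max(0, 22.7 − 16.8) × 0.5 = 5.9 × 0.5 = 2.95 DD.
Per 24 h: 6.30 DD/day.
Duration = 186 / 6.30 = 29.524 ≈ 29.5 days.

29.5 days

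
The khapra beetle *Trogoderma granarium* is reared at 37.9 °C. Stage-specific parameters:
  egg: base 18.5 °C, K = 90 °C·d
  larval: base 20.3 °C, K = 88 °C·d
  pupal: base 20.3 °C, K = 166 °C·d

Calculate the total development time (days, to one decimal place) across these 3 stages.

egg: 90 / (37.9 − 18.5) = 90 / 19.4 = 4.639 d.
larval: 88 / (37.9 − 20.3) = 88 / 17.6 = 5.000 d.
pupal: 166 / (37.9 − 20.3) = 166 / 17.6 = 9.432 d.
Sum = 19.071 ≈ 19.1 days.

19.1 days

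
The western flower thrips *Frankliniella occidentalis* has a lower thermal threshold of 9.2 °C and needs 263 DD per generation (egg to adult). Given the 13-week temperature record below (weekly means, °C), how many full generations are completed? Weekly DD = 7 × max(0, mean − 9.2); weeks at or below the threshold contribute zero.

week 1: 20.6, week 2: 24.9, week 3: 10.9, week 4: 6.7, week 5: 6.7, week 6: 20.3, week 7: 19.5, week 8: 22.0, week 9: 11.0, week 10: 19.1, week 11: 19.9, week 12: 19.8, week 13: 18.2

2 generations

Weekly DD (7 × max(0, T̄ − 9.2)): 79.8, 109.9, 11.9, 0.0, 0.0, 77.7, 72.1, 89.6, 12.6, 69.3, 74.9, 74.2, 63.0.
Season total = 735.0 DD.
Complete generations = ⌊735.0 / 263⌋ = 2.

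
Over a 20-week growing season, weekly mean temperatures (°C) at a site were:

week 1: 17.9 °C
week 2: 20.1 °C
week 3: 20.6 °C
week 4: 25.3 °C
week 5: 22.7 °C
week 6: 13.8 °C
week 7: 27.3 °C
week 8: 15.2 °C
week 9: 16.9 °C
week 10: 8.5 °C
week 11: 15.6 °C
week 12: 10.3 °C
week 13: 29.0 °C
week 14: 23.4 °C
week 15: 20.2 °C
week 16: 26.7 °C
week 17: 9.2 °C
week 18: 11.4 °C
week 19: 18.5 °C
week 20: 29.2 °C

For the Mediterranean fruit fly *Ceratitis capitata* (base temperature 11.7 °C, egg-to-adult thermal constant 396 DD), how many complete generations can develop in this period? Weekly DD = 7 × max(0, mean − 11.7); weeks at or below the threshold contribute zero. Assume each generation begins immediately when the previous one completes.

2 generations

Weekly DD (7 × max(0, T̄ − 11.7)): 43.4, 58.8, 62.3, 95.2, 77.0, 14.7, 109.2, 24.5, 36.4, 0.0, 27.3, 0.0, 121.1, 81.9, 59.5, 105.0, 0.0, 0.0, 47.6, 122.5.
Season total = 1086.4 DD.
Complete generations = ⌊1086.4 / 396⌋ = 2.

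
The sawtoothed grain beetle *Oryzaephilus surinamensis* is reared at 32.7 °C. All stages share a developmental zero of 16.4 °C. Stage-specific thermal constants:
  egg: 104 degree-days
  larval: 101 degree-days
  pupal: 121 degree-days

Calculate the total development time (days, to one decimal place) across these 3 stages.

20.0 days

Daily accumulation at 32.7 °C = 32.7 − 16.4 = 16.3 DD/day.
Total K = 104 + 101 + 121 = 326 DD.
Total duration = 326 / 16.3 = 20.000 ≈ 20.0 days.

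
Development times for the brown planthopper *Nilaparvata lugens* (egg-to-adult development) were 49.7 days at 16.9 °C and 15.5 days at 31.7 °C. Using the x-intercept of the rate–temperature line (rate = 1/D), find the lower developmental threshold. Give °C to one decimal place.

Linear rate model ⇒ the product D·(T − T_b) is constant across temperatures.
49.7·(16.9 − T_b) = 15.5·(31.7 − T_b)
T_b = (49.7·16.9 − 15.5·31.7) / (49.7 − 15.5) = 348.58 / 34.2 = 10.192 °C ≈ 10.2 °C.

10.2 °C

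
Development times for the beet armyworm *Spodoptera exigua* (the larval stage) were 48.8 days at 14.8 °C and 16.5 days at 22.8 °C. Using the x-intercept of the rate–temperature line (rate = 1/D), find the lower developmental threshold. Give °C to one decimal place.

Equal thermal constants: D₁(T₁ − T_b) = D₂(T₂ − T_b).
48.8·(14.8 − T_b) = 16.5·(22.8 − T_b)
T_b = (48.8·14.8 − 16.5·22.8) / (48.8 − 16.5) = 346.04 / 32.3 = 10.713 °C ≈ 10.7 °C.

10.7 °C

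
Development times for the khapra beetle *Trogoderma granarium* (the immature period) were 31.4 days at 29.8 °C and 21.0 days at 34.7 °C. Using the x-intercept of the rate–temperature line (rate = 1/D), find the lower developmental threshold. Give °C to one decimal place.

19.9 °C

Equal thermal constants: D₁(T₁ − T_b) = D₂(T₂ − T_b).
31.4·(29.8 − T_b) = 21.0·(34.7 − T_b)
T_b = (31.4·29.8 − 21.0·34.7) / (31.4 − 21.0) = 207.02 / 10.4 = 19.906 °C ≈ 19.9 °C.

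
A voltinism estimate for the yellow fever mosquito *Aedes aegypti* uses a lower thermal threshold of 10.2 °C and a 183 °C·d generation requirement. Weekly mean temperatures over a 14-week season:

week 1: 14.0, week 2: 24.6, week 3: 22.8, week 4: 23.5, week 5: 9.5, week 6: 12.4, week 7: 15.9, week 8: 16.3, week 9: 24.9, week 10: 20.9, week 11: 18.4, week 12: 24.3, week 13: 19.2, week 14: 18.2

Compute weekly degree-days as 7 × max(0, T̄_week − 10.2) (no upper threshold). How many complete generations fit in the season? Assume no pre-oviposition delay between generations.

4 generations

Weekly DD (7 × max(0, T̄ − 10.2)): 26.6, 100.8, 88.2, 93.1, 0.0, 15.4, 39.9, 42.7, 102.9, 74.9, 57.4, 98.7, 63.0, 56.0.
Season total = 859.6 DD.
Complete generations = ⌊859.6 / 183⌋ = 4.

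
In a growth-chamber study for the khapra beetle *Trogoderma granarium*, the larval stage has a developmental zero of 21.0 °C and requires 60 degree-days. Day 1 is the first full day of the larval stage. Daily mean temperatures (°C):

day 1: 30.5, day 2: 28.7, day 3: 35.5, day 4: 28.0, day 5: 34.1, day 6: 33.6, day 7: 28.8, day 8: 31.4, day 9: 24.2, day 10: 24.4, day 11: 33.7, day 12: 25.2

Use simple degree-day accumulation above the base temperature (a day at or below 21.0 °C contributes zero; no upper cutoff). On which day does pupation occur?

day 6

Daily DD above 21.0 °C: 9.5, 7.7, 14.5, 7.0, 13.1, 12.6, 7.8, 10.4, 3.2, 3.4, 12.7, 4.2.
Cumulative: 9.5, 17.2, 31.7, 38.7, 51.8, 64.4, 72.2, 82.6, 85.8, 89.2, 101.9, 106.1.
The total first reaches 60 DD on day 6.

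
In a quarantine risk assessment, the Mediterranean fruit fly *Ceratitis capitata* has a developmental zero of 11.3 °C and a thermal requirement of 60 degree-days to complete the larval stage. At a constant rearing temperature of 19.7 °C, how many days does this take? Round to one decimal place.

7.1 days

Daily accumulation = 19.7 − 11.3 = 8.4 DD/day.
Duration = 60 / 8.4 = 7.143 ≈ 7.1 days.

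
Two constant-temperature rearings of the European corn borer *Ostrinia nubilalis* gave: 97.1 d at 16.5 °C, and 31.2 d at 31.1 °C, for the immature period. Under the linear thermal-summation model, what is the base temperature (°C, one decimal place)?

Under the model K = D·(T − T_b), so D₁·(T₁ − T_b) = D₂·(T₂ − T_b).
97.1·(16.5 − T_b) = 31.2·(31.1 − T_b)
T_b = (97.1·16.5 − 31.2·31.1) / (97.1 − 31.2) = 631.83 / 65.9 = 9.588 °C ≈ 9.6 °C.

9.6 °C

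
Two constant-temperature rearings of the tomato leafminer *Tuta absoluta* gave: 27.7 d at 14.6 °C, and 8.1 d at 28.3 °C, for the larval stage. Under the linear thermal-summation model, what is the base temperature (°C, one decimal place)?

8.9 °C

Equal thermal constants: D₁(T₁ − T_b) = D₂(T₂ − T_b).
27.7·(14.6 − T_b) = 8.1·(28.3 − T_b)
T_b = (27.7·14.6 − 8.1·28.3) / (27.7 − 8.1) = 175.19 / 19.6 = 8.938 °C ≈ 8.9 °C.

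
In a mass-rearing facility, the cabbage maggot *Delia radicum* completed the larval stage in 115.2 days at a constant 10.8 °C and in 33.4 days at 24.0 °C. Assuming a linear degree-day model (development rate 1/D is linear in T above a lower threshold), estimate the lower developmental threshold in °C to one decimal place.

Under the model K = D·(T − T_b), so D₁·(T₁ − T_b) = D₂·(T₂ − T_b).
115.2·(10.8 − T_b) = 33.4·(24.0 − T_b)
T_b = (115.2·10.8 − 33.4·24.0) / (115.2 − 33.4) = 442.56 / 81.8 = 5.410 °C ≈ 5.4 °C.

5.4 °C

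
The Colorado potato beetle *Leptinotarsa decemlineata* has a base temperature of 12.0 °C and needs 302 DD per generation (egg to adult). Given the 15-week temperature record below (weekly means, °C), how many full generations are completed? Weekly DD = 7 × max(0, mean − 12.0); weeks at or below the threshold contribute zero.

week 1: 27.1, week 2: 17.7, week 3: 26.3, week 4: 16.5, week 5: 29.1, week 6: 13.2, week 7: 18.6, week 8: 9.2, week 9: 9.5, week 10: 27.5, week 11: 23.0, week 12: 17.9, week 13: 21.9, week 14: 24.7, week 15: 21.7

Weekly DD (7 × max(0, T̄ − 12.0)): 105.7, 39.9, 100.1, 31.5, 119.7, 8.4, 46.2, 0.0, 0.0, 108.5, 77.0, 41.3, 69.3, 88.9, 67.9.
Season total = 904.4 DD.
Complete generations = ⌊904.4 / 302⌋ = 2.

2 generations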